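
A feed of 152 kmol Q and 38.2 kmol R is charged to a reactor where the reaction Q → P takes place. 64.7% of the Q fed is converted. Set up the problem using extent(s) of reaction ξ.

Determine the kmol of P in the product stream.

98.3 kmol

Q reacted = 0.647 × 152 = 98.34 kmol; ν_Q = −1, so ξ = 98.34/1 = 98.34 kmol.
Outlet amounts (n = n₀ + ν ξ):
  Q: 152 − 1(98.34) = 53.66
  P: 0 + 1(98.34) = 98.34
  R: 38.2 (inert)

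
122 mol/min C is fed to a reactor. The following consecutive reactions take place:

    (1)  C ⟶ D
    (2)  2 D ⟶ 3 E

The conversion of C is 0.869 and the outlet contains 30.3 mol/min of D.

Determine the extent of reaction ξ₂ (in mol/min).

ξ₂ = 37.9 mol/min

Conversion of C: C consumed = 1ξ₁ = 0.869 × 122 → ξ₁ = 106 mol/min.
D balance: n_D = 0 + 1ξ₁ − 2ξ₂ = 30.3 → ξ₂ = (1·106 − 30.3)/2 = 37.86 mol/min.
Outlet amounts (n = n₀ + Σ ν·ξ):
  C: 122 − 1(106) = 15.98
  D: 0 + 1(106) − 2(37.86) = 30.3
  E: 0 + 3(37.86) = 113.6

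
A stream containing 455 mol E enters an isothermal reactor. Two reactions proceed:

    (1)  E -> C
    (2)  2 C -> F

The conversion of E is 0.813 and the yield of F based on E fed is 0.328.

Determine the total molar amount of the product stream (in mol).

306 mol

Conversion of E: E consumed = 1ξ₁ = 0.813 × 455 → ξ₁ = 369.9 mol.
Yield of F: 1ξ₂ / 455 = 0.328 → ξ₂ = 149.2 mol.
Outlet amounts (n = n₀ + Σ ν·ξ):
  E: 455 − 1(369.9) = 85.09
  C: 0 + 1(369.9) − 2(149.2) = 71.43
  F: 0 + 1(149.2) = 149.2
Total out = 85.09 + 71.43 + 149.2 = 305.8 mol.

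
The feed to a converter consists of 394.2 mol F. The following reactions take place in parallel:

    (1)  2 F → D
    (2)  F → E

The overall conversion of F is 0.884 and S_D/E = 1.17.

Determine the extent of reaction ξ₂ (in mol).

ξ₂ = 104 mol

Conversion of F: F consumed = 0.884 × 394.2 = 348.5 mol = 2ξ₁ + 1ξ₂.
Selectivity: 1ξ₁ / (1ξ₂) = 1.17 → ξ₁ = 1.17 ξ₂.
Substitute: (2·1.17 + 1) ξ₂ = 348.5 → ξ₂ = 104.3 mol, ξ₁ = 122.1 mol.
Outlet amounts (n = n₀ + Σ ν·ξ):
  F: 394.2 − 2(122.1) − 1(104.3) = 45.73
  D: 0 + 1(122.1) = 122.1
  E: 0 + 1(104.3) = 104.3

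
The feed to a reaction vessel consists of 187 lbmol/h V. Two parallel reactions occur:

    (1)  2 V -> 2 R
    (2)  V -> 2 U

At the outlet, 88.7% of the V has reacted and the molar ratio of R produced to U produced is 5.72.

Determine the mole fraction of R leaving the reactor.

0.761

Conversion of V: V consumed = 0.887 × 187 = 165.9 lbmol/h = 2ξ₁ + 1ξ₂.
Selectivity: 2ξ₁ / (2ξ₂) = 5.72 → ξ₁ = 5.72 ξ₂.
Substitute: (2·5.72 + 1) ξ₂ = 165.9 → ξ₂ = 13.33 lbmol/h, ξ₁ = 76.27 lbmol/h.
Outlet amounts (n = n₀ + Σ ν·ξ):
  V: 187 − 2(76.27) − 1(13.33) = 21.13
  R: 0 + 2(76.27) = 152.5
  U: 0 + 2(13.33) = 26.67
Total out = 200.3 lbmol/h; y_R = 152.5 / 200.3 = 0.7614.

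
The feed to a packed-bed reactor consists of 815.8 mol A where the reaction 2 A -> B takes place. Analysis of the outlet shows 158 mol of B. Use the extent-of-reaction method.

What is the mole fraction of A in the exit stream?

0.76

For B: n = n₀ + 1ξ → 158 = 0 + 1ξ, giving ξ = 158 mol.
Outlet amounts (n = n₀ + ν ξ):
  A: 815.8 − 2(158) = 499.8
  B: 0 + 1(158) = 158
Total out = 657.8 mol; y_A = 499.8 / 657.8 = 0.7598.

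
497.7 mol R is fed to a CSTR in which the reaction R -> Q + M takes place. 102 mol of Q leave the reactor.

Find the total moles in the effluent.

For Q: n = n₀ + 1ξ → 102 = 0 + 1ξ, giving ξ = 102 mol.
Outlet amounts (n = n₀ + ν ξ):
  R: 497.7 − 1(102) = 395.7
  Q: 0 + 1(102) = 102
  M: 0 + 1(102) = 102
Total out = 395.7 + 102 + 102 = 599.7 mol.

600 mol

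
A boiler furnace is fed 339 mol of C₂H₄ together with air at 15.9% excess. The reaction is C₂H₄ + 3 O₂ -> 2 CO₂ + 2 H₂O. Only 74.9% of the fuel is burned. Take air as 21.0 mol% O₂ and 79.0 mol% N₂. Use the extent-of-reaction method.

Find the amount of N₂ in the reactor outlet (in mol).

Stoichiometric O₂ = 3 × 339 = 1017 mol; O₂ fed = 1017 × 1.159 = 1179 mol.
N₂ fed = 1179 × 79/21 = 4434 mol.
Fuel reacted = 0.749 × 339 → ξ = 253.9 mol.
Outlet (n = n₀ + ν ξ):
  C₂H₄: 339 − 1(253.9) = 85.09
  O₂: 1179 − 3(253.9) = 417
  N₂: 4434 (inert)
  CO₂: 0 + 2(253.9) = 507.8
  H₂O: 0 + 2(253.9) = 507.8

4430 mol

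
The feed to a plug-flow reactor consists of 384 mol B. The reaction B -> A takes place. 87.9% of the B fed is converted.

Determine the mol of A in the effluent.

B reacted = 0.879 × 384 = 337.5 mol; ν_B = −1, so ξ = 337.5/1 = 337.5 mol.
Outlet amounts (n = n₀ + ν ξ):
  B: 384 − 1(337.5) = 46.46
  A: 0 + 1(337.5) = 337.5

338 mol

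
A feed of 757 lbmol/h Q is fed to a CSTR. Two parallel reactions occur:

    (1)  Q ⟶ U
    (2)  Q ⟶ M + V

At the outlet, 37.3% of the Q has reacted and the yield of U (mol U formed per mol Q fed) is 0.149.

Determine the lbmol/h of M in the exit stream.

Yield of U: 1ξ₁ / 757 = 0.149 → ξ₁ = 112.8 lbmol/h.
Conversion of Q: 1ξ₁ + 1ξ₂ = 0.373 × 757 = 282.4 → ξ₂ = 169.6 lbmol/h.
Outlet amounts (n = n₀ + Σ ν·ξ):
  Q: 757 − 1(112.8) − 1(169.6) = 474.6
  U: 0 + 1(112.8) = 112.8
  M: 0 + 1(169.6) = 169.6
  V: 0 + 1(169.6) = 169.6

170 lbmol/h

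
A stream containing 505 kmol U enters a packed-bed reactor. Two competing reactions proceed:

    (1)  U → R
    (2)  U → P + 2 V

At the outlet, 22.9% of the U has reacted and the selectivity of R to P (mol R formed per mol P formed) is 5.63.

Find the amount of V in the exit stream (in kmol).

34.9 kmol

Conversion of U: U consumed = 0.229 × 505 = 115.6 kmol = 1ξ₁ + 1ξ₂.
Selectivity: 1ξ₁ / (1ξ₂) = 5.63 → ξ₁ = 5.63 ξ₂.
Substitute: (1·5.63 + 1) ξ₂ = 115.6 → ξ₂ = 17.44 kmol, ξ₁ = 98.2 kmol.
Outlet amounts (n = n₀ + Σ ν·ξ):
  U: 505 − 1(98.2) − 1(17.44) = 389.4
  R: 0 + 1(98.2) = 98.2
  P: 0 + 1(17.44) = 17.44
  V: 0 + 2(17.44) = 34.89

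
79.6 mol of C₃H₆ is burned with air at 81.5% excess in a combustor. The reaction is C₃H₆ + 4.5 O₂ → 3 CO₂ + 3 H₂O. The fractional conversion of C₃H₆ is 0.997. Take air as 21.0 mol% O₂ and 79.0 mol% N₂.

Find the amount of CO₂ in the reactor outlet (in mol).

238 mol

Stoichiometric O₂ = 4.5 × 79.6 = 358.2 mol; O₂ fed = 358.2 × 1.815 = 650.1 mol.
N₂ fed = 650.1 × 79/21 = 2446 mol.
Fuel reacted = 0.997 × 79.6 → ξ = 79.36 mol.
Outlet (n = n₀ + ν ξ):
  C₃H₆: 79.6 − 1(79.36) = 0.2388
  O₂: 650.1 − 4.5(79.36) = 293
  N₂: 2446 (inert)
  CO₂: 0 + 3(79.36) = 238.1
  H₂O: 0 + 3(79.36) = 238.1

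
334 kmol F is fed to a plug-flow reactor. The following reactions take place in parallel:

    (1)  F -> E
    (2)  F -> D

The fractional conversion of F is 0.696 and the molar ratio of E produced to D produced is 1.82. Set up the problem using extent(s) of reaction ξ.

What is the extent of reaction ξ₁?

ξ₁ = 150 kmol

Conversion of F: F consumed = 0.696 × 334 = 232.5 kmol = 1ξ₁ + 1ξ₂.
Selectivity: 1ξ₁ / (1ξ₂) = 1.82 → ξ₁ = 1.82 ξ₂.
Substitute: (1·1.82 + 1) ξ₂ = 232.5 → ξ₂ = 82.43 kmol, ξ₁ = 150 kmol.
Outlet amounts (n = n₀ + Σ ν·ξ):
  F: 334 − 1(150) − 1(82.43) = 101.5
  E: 0 + 1(150) = 150
  D: 0 + 1(82.43) = 82.43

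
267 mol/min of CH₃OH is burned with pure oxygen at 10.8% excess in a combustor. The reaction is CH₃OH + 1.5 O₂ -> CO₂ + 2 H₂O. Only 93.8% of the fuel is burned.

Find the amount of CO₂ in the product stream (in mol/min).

Stoichiometric O₂ = 1.5 × 267 = 400.5 mol/min; O₂ fed = 400.5 × 1.108 = 443.8 mol/min.
Fuel reacted = 0.938 × 267 → ξ = 250.4 mol/min.
Outlet (n = n₀ + ν ξ):
  CH₃OH: 267 − 1(250.4) = 16.55
  O₂: 443.8 − 1.5(250.4) = 68.09
  CO₂: 0 + 1(250.4) = 250.4
  H₂O: 0 + 2(250.4) = 500.9

250 mol/min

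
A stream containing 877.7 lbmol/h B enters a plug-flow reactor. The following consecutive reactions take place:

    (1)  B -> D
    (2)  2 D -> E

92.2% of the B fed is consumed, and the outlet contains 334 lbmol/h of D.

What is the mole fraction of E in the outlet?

0.371

Conversion of B: B consumed = 1ξ₁ = 0.922 × 877.7 → ξ₁ = 809.2 lbmol/h.
D balance: n_D = 0 + 1ξ₁ − 2ξ₂ = 334 → ξ₂ = (1·809.2 − 334)/2 = 237.6 lbmol/h.
Outlet amounts (n = n₀ + Σ ν·ξ):
  B: 877.7 − 1(809.2) = 68.46
  D: 0 + 1(809.2) − 2(237.6) = 334
  E: 0 + 1(237.6) = 237.6
Total out = 640.1 lbmol/h; y_E = 237.6 / 640.1 = 0.3712.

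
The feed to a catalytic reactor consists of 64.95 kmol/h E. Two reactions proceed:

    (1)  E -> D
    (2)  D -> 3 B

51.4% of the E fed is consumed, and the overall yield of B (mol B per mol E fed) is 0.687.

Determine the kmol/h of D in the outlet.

18.5 kmol/h

Conversion of E: E consumed = 1ξ₁ = 0.514 × 64.95 → ξ₁ = 33.38 kmol/h.
Yield of B: 3ξ₂ / 64.95 = 0.687 → ξ₂ = 14.87 kmol/h.
Outlet amounts (n = n₀ + Σ ν·ξ):
  E: 64.95 − 1(33.38) = 31.57
  D: 0 + 1(33.38) − 1(14.87) = 18.51
  B: 0 + 3(14.87) = 44.62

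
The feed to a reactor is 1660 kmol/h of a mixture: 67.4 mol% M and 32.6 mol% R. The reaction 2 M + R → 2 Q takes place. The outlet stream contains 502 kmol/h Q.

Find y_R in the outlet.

For Q: n = n₀ + 2ξ → 502 = 0 + 2ξ, giving ξ = 251 kmol/h.
Outlet amounts (n = n₀ + ν ξ):
  M: 1119 − 2(251) = 616.8
  R: 541.2 − 1(251) = 290.2
  Q: 0 + 2(251) = 502
Total out = 1409 kmol/h; y_R = 290.2 / 1409 = 0.2059.

0.206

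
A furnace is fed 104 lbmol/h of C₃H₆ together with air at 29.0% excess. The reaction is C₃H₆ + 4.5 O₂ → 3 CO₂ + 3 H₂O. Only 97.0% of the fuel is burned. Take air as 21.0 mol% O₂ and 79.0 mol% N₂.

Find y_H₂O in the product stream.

0.0999

Stoichiometric O₂ = 4.5 × 104 = 468 lbmol/h; O₂ fed = 468 × 1.290 = 603.7 lbmol/h.
N₂ fed = 603.7 × 79/21 = 2271 lbmol/h.
Fuel reacted = 0.97 × 104 → ξ = 100.9 lbmol/h.
Outlet (n = n₀ + ν ξ):
  C₃H₆: 104 − 1(100.9) = 3.12
  O₂: 603.7 − 4.5(100.9) = 149.8
  N₂: 2271 (inert)
  CO₂: 0 + 3(100.9) = 302.6
  H₂O: 0 + 3(100.9) = 302.6
Total out = 3029 lbmol/h; y_H₂O = 302.6 / 3029 = 0.0999.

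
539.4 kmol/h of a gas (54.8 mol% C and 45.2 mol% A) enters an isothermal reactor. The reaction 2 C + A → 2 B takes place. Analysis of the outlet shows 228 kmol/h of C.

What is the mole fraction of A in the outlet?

0.415

For C: n = n₀ − 2ξ → 228 = 295.6 − 2ξ, giving ξ = 33.8 kmol/h.
Outlet amounts (n = n₀ + ν ξ):
  C: 295.6 − 2(33.8) = 228
  A: 243.8 − 1(33.8) = 210
  B: 0 + 2(33.8) = 67.59
Total out = 505.6 kmol/h; y_A = 210 / 505.6 = 0.4154.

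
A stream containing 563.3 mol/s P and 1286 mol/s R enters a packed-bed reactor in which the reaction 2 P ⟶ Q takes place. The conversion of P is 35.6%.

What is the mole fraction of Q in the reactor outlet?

P reacted = 0.356 × 563.3 = 200.5 mol/s; ν_P = −2, so ξ = 200.5/2 = 100.3 mol/s.
Outlet amounts (n = n₀ + ν ξ):
  P: 563.3 − 2(100.3) = 362.8
  Q: 0 + 1(100.3) = 100.3
  R: 1286 (inert)
Total out = 1749 mol/s; y_Q = 100.3 / 1749 = 0.05733.

0.0573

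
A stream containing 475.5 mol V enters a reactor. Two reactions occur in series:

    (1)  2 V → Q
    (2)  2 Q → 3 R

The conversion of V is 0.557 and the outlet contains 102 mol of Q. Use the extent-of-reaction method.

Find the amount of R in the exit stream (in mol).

Conversion of V: V consumed = 2ξ₁ = 0.557 × 475.5 → ξ₁ = 132.4 mol.
Q balance: n_Q = 0 + 1ξ₁ − 2ξ₂ = 102 → ξ₂ = (1·132.4 − 102)/2 = 15.21 mol.
Outlet amounts (n = n₀ + Σ ν·ξ):
  V: 475.5 − 2(132.4) = 210.6
  Q: 0 + 1(132.4) − 2(15.21) = 102
  R: 0 + 3(15.21) = 45.64

45.6 mol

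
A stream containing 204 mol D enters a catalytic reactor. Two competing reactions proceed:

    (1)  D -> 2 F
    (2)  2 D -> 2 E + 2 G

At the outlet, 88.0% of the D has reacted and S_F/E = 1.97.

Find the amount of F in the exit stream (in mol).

178 mol

Conversion of D: D consumed = 0.88 × 204 = 179.5 mol = 1ξ₁ + 2ξ₂.
Selectivity: 2ξ₁ / (2ξ₂) = 1.97 → ξ₁ = 1.97 ξ₂.
Substitute: (1·1.97 + 2) ξ₂ = 179.5 → ξ₂ = 45.22 mol, ξ₁ = 89.08 mol.
Outlet amounts (n = n₀ + Σ ν·ξ):
  D: 204 − 1(89.08) − 2(45.22) = 24.48
  F: 0 + 2(89.08) = 178.2
  E: 0 + 2(45.22) = 90.44
  G: 0 + 2(45.22) = 90.44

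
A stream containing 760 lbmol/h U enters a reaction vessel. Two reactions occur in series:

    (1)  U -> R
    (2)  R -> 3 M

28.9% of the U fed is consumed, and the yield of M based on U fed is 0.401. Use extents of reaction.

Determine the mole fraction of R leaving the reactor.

Conversion of U: U consumed = 1ξ₁ = 0.289 × 760 → ξ₁ = 219.6 lbmol/h.
Yield of M: 3ξ₂ / 760 = 0.401 → ξ₂ = 101.6 lbmol/h.
Outlet amounts (n = n₀ + Σ ν·ξ):
  U: 760 − 1(219.6) = 540.4
  R: 0 + 1(219.6) − 1(101.6) = 118.1
  M: 0 + 3(101.6) = 304.8
Total out = 963.2 lbmol/h; y_R = 118.1 / 963.2 = 0.1226.

0.123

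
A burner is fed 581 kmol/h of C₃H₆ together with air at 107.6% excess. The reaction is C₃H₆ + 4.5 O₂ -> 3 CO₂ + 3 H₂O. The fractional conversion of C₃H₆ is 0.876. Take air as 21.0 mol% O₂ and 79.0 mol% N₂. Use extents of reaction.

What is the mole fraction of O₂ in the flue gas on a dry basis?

Stoichiometric O₂ = 4.5 × 581 = 2614 kmol/h; O₂ fed = 2614 × 2.076 = 5428 kmol/h.
N₂ fed = 5428 × 79/21 = 20420 kmol/h.
Fuel reacted = 0.876 × 581 → ξ = 509 kmol/h.
Outlet (n = n₀ + ν ξ):
  C₃H₆: 581 − 1(509) = 72.04
  O₂: 5428 − 4.5(509) = 3137
  N₂: 20420 (inert)
  CO₂: 0 + 3(509) = 1527
  H₂O: 0 + 3(509) = 1527
Dry total = 25150 kmol/h; y_O₂ (dry) = 3137 / 25150 = 0.1247.

0.125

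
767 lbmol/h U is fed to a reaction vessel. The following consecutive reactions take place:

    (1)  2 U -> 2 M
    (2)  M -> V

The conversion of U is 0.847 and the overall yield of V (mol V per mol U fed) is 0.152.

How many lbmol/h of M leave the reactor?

533 lbmol/h

Conversion of U: U consumed = 2ξ₁ = 0.847 × 767 → ξ₁ = 324.8 lbmol/h.
Yield of V: 1ξ₂ / 767 = 0.152 → ξ₂ = 116.6 lbmol/h.
Outlet amounts (n = n₀ + Σ ν·ξ):
  U: 767 − 2(324.8) = 117.4
  M: 0 + 2(324.8) − 1(116.6) = 533.1
  V: 0 + 1(116.6) = 116.6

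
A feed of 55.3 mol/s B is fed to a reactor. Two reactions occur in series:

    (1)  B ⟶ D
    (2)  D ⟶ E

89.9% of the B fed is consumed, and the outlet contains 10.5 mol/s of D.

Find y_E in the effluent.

Conversion of B: B consumed = 1ξ₁ = 0.899 × 55.3 → ξ₁ = 49.71 mol/s.
D balance: n_D = 0 + 1ξ₁ − 1ξ₂ = 10.5 → ξ₂ = (1·49.71 − 10.5)/1 = 39.21 mol/s.
Outlet amounts (n = n₀ + Σ ν·ξ):
  B: 55.3 − 1(49.71) = 5.585
  D: 0 + 1(49.71) − 1(39.21) = 10.5
  E: 0 + 1(39.21) = 39.21
Total out = 55.3 mol/s; y_E = 39.21 / 55.3 = 0.7091.

0.709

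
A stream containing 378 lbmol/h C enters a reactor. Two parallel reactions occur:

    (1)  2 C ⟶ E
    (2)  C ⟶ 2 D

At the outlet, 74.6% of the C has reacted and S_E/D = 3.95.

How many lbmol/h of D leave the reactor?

33.6 lbmol/h

Conversion of C: C consumed = 0.746 × 378 = 282 lbmol/h = 2ξ₁ + 1ξ₂.
Selectivity: 1ξ₁ / (2ξ₂) = 3.95 → ξ₁ = 7.9 ξ₂.
Substitute: (2·7.9 + 1) ξ₂ = 282 → ξ₂ = 16.79 lbmol/h, ξ₁ = 132.6 lbmol/h.
Outlet amounts (n = n₀ + Σ ν·ξ):
  C: 378 − 2(132.6) − 1(16.79) = 96.01
  E: 0 + 1(132.6) = 132.6
  D: 0 + 2(16.79) = 33.57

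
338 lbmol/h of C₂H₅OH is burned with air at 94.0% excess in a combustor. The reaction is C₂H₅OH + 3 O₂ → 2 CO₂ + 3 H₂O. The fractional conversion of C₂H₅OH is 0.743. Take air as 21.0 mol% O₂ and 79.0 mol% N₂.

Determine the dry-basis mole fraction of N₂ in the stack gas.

Stoichiometric O₂ = 3 × 338 = 1014 lbmol/h; O₂ fed = 1014 × 1.940 = 1967 lbmol/h.
N₂ fed = 1967 × 79/21 = 7400 lbmol/h.
Fuel reacted = 0.743 × 338 → ξ = 251.1 lbmol/h.
Outlet (n = n₀ + ν ξ):
  C₂H₅OH: 338 − 1(251.1) = 86.87
  O₂: 1967 − 3(251.1) = 1214
  N₂: 7400 (inert)
  CO₂: 0 + 2(251.1) = 502.3
  H₂O: 0 + 3(251.1) = 753.4
Dry total = 9203 lbmol/h; y_N₂ (dry) = 7400 / 9203 = 0.8041.

0.804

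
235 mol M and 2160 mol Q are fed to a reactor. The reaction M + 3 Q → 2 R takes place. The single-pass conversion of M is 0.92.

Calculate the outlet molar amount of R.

M reacted = 0.92 × 235 = 216.2 mol; ν_M = −1, so ξ = 216.2/1 = 216.2 mol.
Outlet amounts (n = n₀ + ν ξ):
  M: 235 − 1(216.2) = 18.8
  Q: 2160 − 3(216.2) = 1511
  R: 0 + 2(216.2) = 432.4

432 mol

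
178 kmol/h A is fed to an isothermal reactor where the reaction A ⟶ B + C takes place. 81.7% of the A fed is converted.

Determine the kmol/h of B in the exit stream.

145 kmol/h

A reacted = 0.817 × 178 = 145.4 kmol/h; ν_A = −1, so ξ = 145.4/1 = 145.4 kmol/h.
Outlet amounts (n = n₀ + ν ξ):
  A: 178 − 1(145.4) = 32.57
  B: 0 + 1(145.4) = 145.4
  C: 0 + 1(145.4) = 145.4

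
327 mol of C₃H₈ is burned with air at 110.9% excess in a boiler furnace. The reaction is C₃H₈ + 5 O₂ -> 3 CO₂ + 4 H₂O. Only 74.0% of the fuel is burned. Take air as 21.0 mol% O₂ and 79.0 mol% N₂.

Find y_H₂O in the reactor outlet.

0.057

Stoichiometric O₂ = 5 × 327 = 1635 mol; O₂ fed = 1635 × 2.109 = 3448 mol.
N₂ fed = 3448 × 79/21 = 12970 mol.
Fuel reacted = 0.74 × 327 → ξ = 242 mol.
Outlet (n = n₀ + ν ξ):
  C₃H₈: 327 − 1(242) = 85.02
  O₂: 3448 − 5(242) = 2238
  N₂: 12970 (inert)
  CO₂: 0 + 3(242) = 725.9
  H₂O: 0 + 4(242) = 967.9
Total out = 16990 mol; y_H₂O = 967.9 / 16990 = 0.05697.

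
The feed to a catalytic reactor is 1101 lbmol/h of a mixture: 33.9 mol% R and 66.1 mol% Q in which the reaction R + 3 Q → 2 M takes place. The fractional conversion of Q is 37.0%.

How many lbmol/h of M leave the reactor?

Q reacted = 0.37 × 727.8 = 269.3 lbmol/h; ν_Q = −3, so ξ = 269.3/3 = 89.76 lbmol/h.
Outlet amounts (n = n₀ + ν ξ):
  R: 373.2 − 1(89.76) = 283.5
  Q: 727.8 − 3(89.76) = 458.5
  M: 0 + 2(89.76) = 179.5

180 lbmol/h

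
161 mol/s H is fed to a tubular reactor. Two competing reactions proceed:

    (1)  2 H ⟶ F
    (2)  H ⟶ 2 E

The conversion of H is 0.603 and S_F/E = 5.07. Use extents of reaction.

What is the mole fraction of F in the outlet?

0.388

Conversion of H: H consumed = 0.603 × 161 = 97.08 mol/s = 2ξ₁ + 1ξ₂.
Selectivity: 1ξ₁ / (2ξ₂) = 5.07 → ξ₁ = 10.14 ξ₂.
Substitute: (2·10.14 + 1) ξ₂ = 97.08 → ξ₂ = 4.562 mol/s, ξ₁ = 46.26 mol/s.
Outlet amounts (n = n₀ + Σ ν·ξ):
  H: 161 − 2(46.26) − 1(4.562) = 63.92
  F: 0 + 1(46.26) = 46.26
  E: 0 + 2(4.562) = 9.124
Total out = 119.3 mol/s; y_F = 46.26 / 119.3 = 0.3878.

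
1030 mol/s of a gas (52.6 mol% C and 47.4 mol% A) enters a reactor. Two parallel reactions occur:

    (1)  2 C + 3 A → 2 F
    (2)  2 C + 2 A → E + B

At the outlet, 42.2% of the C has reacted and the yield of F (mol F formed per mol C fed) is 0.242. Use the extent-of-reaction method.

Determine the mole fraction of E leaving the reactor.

Yield of F: 2ξ₁ / 541.8 = 0.242 → ξ₁ = 65.56 mol/s.
Conversion of C: 2ξ₁ + 2ξ₂ = 0.422 × 541.8 = 228.6 → ξ₂ = 48.76 mol/s.
Outlet amounts (n = n₀ + Σ ν·ξ):
  C: 541.8 − 2(65.56) − 2(48.76) = 313.1
  A: 488.2 − 3(65.56) − 2(48.76) = 194
  F: 0 + 2(65.56) = 131.1
  E: 0 + 1(48.76) = 48.76
  B: 0 + 1(48.76) = 48.76
Total out = 735.8 mol/s; y_E = 48.76 / 735.8 = 0.06627.

0.0663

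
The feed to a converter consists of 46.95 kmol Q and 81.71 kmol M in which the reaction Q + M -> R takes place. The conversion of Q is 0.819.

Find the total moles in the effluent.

90.2 kmol

Q reacted = 0.819 × 46.95 = 38.45 kmol; ν_Q = −1, so ξ = 38.45/1 = 38.45 kmol.
Outlet amounts (n = n₀ + ν ξ):
  Q: 46.95 − 1(38.45) = 8.498
  M: 81.71 − 1(38.45) = 43.26
  R: 0 + 1(38.45) = 38.45
Total out = 8.498 + 43.26 + 38.45 = 90.21 kmol.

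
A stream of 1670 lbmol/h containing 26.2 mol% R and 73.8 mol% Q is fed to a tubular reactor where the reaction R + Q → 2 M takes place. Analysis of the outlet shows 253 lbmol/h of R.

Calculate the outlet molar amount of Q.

1050 lbmol/h

For R: n = n₀ − 1ξ → 253 = 437.5 − 1ξ, giving ξ = 184.5 lbmol/h.
Outlet amounts (n = n₀ + ν ξ):
  R: 437.5 − 1(184.5) = 253
  Q: 1232 − 1(184.5) = 1048
  M: 0 + 2(184.5) = 369.1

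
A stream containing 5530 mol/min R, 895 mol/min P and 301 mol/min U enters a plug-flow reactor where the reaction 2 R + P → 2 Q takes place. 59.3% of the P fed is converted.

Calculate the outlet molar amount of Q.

1060 mol/min

P reacted = 0.593 × 895 = 530.7 mol/min; ν_P = −1, so ξ = 530.7/1 = 530.7 mol/min.
Outlet amounts (n = n₀ + ν ξ):
  R: 5530 − 2(530.7) = 4469
  P: 895 − 1(530.7) = 364.3
  Q: 0 + 2(530.7) = 1061
  U: 301 (inert)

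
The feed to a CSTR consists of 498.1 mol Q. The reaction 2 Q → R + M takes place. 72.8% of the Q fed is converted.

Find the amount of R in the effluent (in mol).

181 mol

Q reacted = 0.728 × 498.1 = 362.6 mol; ν_Q = −2, so ξ = 362.6/2 = 181.3 mol.
Outlet amounts (n = n₀ + ν ξ):
  Q: 498.1 − 2(181.3) = 135.5
  R: 0 + 1(181.3) = 181.3
  M: 0 + 1(181.3) = 181.3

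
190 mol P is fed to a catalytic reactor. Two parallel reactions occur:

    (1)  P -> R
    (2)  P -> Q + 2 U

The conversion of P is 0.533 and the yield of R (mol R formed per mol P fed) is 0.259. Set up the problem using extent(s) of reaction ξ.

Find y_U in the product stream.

Yield of R: 1ξ₁ / 190 = 0.259 → ξ₁ = 49.21 mol.
Conversion of P: 1ξ₁ + 1ξ₂ = 0.533 × 190 = 101.3 → ξ₂ = 52.06 mol.
Outlet amounts (n = n₀ + Σ ν·ξ):
  P: 190 − 1(49.21) − 1(52.06) = 88.73
  R: 0 + 1(49.21) = 49.21
  Q: 0 + 1(52.06) = 52.06
  U: 0 + 2(52.06) = 104.1
Total out = 294.1 mol; y_U = 104.1 / 294.1 = 0.354.

0.354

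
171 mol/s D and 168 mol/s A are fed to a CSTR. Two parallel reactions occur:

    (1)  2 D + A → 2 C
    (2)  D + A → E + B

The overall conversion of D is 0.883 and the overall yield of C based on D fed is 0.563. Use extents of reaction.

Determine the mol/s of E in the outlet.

54.7 mol/s

Yield of C: 2ξ₁ / 171 = 0.563 → ξ₁ = 48.14 mol/s.
Conversion of D: 2ξ₁ + 1ξ₂ = 0.883 × 171 = 151 → ξ₂ = 54.72 mol/s.
Outlet amounts (n = n₀ + Σ ν·ξ):
  D: 171 − 2(48.14) − 1(54.72) = 20.01
  A: 168 − 1(48.14) − 1(54.72) = 65.14
  C: 0 + 2(48.14) = 96.27
  E: 0 + 1(54.72) = 54.72
  B: 0 + 1(54.72) = 54.72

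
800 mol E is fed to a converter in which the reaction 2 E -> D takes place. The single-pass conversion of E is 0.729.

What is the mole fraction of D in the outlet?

0.574

E reacted = 0.729 × 800 = 583.2 mol; ν_E = −2, so ξ = 583.2/2 = 291.6 mol.
Outlet amounts (n = n₀ + ν ξ):
  E: 800 − 2(291.6) = 216.8
  D: 0 + 1(291.6) = 291.6
Total out = 508.4 mol; y_D = 291.6 / 508.4 = 0.5736.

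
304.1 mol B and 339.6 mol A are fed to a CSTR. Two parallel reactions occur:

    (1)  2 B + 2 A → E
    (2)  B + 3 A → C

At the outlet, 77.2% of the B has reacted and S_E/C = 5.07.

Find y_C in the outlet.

Conversion of B: B consumed = 0.772 × 304.1 = 234.8 mol = 2ξ₁ + 1ξ₂.
Selectivity: 1ξ₁ / (1ξ₂) = 5.07 → ξ₁ = 5.07 ξ₂.
Substitute: (2·5.07 + 1) ξ₂ = 234.8 → ξ₂ = 21.07 mol, ξ₁ = 106.8 mol.
Outlet amounts (n = n₀ + Σ ν·ξ):
  B: 304.1 − 2(106.8) − 1(21.07) = 69.33
  A: 339.6 − 2(106.8) − 3(21.07) = 62.69
  E: 0 + 1(106.8) = 106.8
  C: 0 + 1(21.07) = 21.07
Total out = 259.9 mol; y_C = 21.07 / 259.9 = 0.08107.

0.0811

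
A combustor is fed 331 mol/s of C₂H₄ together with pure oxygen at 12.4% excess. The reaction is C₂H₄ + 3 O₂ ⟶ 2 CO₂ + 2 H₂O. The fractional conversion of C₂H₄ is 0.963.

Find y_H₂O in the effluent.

0.441

Stoichiometric O₂ = 3 × 331 = 993 mol/s; O₂ fed = 993 × 1.124 = 1116 mol/s.
Fuel reacted = 0.963 × 331 → ξ = 318.8 mol/s.
Outlet (n = n₀ + ν ξ):
  C₂H₄: 331 − 1(318.8) = 12.25
  O₂: 1116 − 3(318.8) = 159.9
  CO₂: 0 + 2(318.8) = 637.5
  H₂O: 0 + 2(318.8) = 637.5
Total out = 1447 mol/s; y_H₂O = 637.5 / 1447 = 0.4405.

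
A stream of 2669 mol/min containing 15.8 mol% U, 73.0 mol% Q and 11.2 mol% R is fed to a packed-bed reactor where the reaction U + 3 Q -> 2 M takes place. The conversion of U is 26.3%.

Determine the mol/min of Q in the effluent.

U reacted = 0.263 × 421.7 = 110.9 mol/min; ν_U = −1, so ξ = 110.9/1 = 110.9 mol/min.
Outlet amounts (n = n₀ + ν ξ):
  U: 421.7 − 1(110.9) = 310.8
  Q: 1948 − 3(110.9) = 1616
  M: 0 + 2(110.9) = 221.8
  R: 298.9 (inert)

1620 mol/min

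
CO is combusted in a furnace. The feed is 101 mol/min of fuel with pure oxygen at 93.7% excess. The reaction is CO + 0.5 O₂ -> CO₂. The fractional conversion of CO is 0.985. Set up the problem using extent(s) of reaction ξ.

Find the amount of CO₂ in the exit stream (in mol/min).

99.5 mol/min

Stoichiometric O₂ = 0.5 × 101 = 50.5 mol/min; O₂ fed = 50.5 × 1.937 = 97.82 mol/min.
Fuel reacted = 0.985 × 101 → ξ = 99.48 mol/min.
Outlet (n = n₀ + ν ξ):
  CO: 101 − 1(99.48) = 1.515
  O₂: 97.82 − 0.5(99.48) = 48.08
  CO₂: 0 + 1(99.48) = 99.48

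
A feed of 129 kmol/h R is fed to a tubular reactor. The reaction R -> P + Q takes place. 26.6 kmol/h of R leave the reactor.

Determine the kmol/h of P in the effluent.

102 kmol/h

For R: n = n₀ − 1ξ → 26.6 = 129 − 1ξ, giving ξ = 102.4 kmol/h.
Outlet amounts (n = n₀ + ν ξ):
  R: 129 − 1(102.4) = 26.6
  P: 0 + 1(102.4) = 102.4
  Q: 0 + 1(102.4) = 102.4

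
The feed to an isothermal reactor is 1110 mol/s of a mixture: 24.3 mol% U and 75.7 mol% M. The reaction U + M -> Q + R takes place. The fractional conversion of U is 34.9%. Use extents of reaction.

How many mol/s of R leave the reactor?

94.1 mol/s

U reacted = 0.349 × 269.7 = 94.14 mol/s; ν_U = −1, so ξ = 94.14/1 = 94.14 mol/s.
Outlet amounts (n = n₀ + ν ξ):
  U: 269.7 − 1(94.14) = 175.6
  M: 840.3 − 1(94.14) = 746.1
  Q: 0 + 1(94.14) = 94.14
  R: 0 + 1(94.14) = 94.14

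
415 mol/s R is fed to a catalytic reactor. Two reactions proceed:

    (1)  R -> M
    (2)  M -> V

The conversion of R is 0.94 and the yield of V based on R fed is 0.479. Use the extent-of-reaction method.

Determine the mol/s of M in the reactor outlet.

Conversion of R: R consumed = 1ξ₁ = 0.94 × 415 → ξ₁ = 390.1 mol/s.
Yield of V: 1ξ₂ / 415 = 0.479 → ξ₂ = 198.8 mol/s.
Outlet amounts (n = n₀ + Σ ν·ξ):
  R: 415 − 1(390.1) = 24.9
  M: 0 + 1(390.1) − 1(198.8) = 191.3
  V: 0 + 1(198.8) = 198.8

191 mol/s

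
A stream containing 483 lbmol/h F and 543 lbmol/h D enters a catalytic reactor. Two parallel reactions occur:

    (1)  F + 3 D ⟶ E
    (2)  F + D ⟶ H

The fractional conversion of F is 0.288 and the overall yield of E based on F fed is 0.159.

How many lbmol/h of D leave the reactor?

Yield of E: 1ξ₁ / 483 = 0.159 → ξ₁ = 76.8 lbmol/h.
Conversion of F: 1ξ₁ + 1ξ₂ = 0.288 × 483 = 139.1 → ξ₂ = 62.31 lbmol/h.
Outlet amounts (n = n₀ + Σ ν·ξ):
  F: 483 − 1(76.8) − 1(62.31) = 343.9
  D: 543 − 3(76.8) − 1(62.31) = 250.3
  E: 0 + 1(76.8) = 76.8
  H: 0 + 1(62.31) = 62.31

250 lbmol/h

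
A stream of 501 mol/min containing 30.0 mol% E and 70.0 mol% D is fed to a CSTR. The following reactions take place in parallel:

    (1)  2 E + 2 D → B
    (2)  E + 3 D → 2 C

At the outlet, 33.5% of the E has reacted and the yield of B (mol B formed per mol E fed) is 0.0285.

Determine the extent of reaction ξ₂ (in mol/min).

Yield of B: 1ξ₁ / 150.3 = 0.0285 → ξ₁ = 4.284 mol/min.
Conversion of E: 2ξ₁ + 1ξ₂ = 0.335 × 150.3 = 50.35 → ξ₂ = 41.78 mol/min.
Outlet amounts (n = n₀ + Σ ν·ξ):
  E: 150.3 − 2(4.284) − 1(41.78) = 99.95
  D: 350.7 − 2(4.284) − 3(41.78) = 216.8
  B: 0 + 1(4.284) = 4.284
  C: 0 + 2(41.78) = 83.57

ξ₂ = 41.8 mol/min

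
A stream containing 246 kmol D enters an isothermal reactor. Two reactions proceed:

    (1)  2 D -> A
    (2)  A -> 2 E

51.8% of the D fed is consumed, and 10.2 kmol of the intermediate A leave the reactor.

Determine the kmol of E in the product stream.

Conversion of D: D consumed = 2ξ₁ = 0.518 × 246 → ξ₁ = 63.71 kmol.
A balance: n_A = 0 + 1ξ₁ − 1ξ₂ = 10.2 → ξ₂ = (1·63.71 − 10.2)/1 = 53.51 kmol.
Outlet amounts (n = n₀ + Σ ν·ξ):
  D: 246 − 2(63.71) = 118.6
  A: 0 + 1(63.71) − 1(53.51) = 10.2
  E: 0 + 2(53.51) = 107

107 kmol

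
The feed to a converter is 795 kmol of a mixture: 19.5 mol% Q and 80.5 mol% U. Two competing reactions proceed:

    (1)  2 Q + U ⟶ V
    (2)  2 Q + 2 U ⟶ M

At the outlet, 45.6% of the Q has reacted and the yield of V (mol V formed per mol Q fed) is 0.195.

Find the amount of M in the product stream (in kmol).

Yield of V: 1ξ₁ / 155 = 0.195 → ξ₁ = 30.23 kmol.
Conversion of Q: 2ξ₁ + 2ξ₂ = 0.456 × 155 = 70.69 → ξ₂ = 5.116 kmol.
Outlet amounts (n = n₀ + Σ ν·ξ):
  Q: 155 − 2(30.23) − 2(5.116) = 84.33
  U: 640 − 1(30.23) − 2(5.116) = 599.5
  V: 0 + 1(30.23) = 30.23
  M: 0 + 1(5.116) = 5.116

5.12 kmol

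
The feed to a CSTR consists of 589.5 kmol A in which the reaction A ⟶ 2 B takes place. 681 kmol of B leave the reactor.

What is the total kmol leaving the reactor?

For B: n = n₀ + 2ξ → 681 = 0 + 2ξ, giving ξ = 340.5 kmol.
Outlet amounts (n = n₀ + ν ξ):
  A: 589.5 − 1(340.5) = 249
  B: 0 + 2(340.5) = 681
Total out = 249 + 681 = 930 kmol.

930 kmol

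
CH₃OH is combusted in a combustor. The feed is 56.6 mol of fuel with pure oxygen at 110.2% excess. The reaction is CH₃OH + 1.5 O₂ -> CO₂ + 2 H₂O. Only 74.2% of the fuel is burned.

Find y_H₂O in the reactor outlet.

0.328

Stoichiometric O₂ = 1.5 × 56.6 = 84.9 mol; O₂ fed = 84.9 × 2.102 = 178.5 mol.
Fuel reacted = 0.742 × 56.6 → ξ = 42 mol.
Outlet (n = n₀ + ν ξ):
  CH₃OH: 56.6 − 1(42) = 14.6
  O₂: 178.5 − 1.5(42) = 115.5
  CO₂: 0 + 1(42) = 42
  H₂O: 0 + 2(42) = 83.99
Total out = 256.1 mol; y_H₂O = 83.99 / 256.1 = 0.328.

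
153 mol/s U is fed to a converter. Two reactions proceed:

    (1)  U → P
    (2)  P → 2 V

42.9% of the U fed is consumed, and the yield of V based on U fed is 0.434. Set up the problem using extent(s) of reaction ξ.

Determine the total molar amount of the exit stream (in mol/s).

186 mol/s

Conversion of U: U consumed = 1ξ₁ = 0.429 × 153 → ξ₁ = 65.64 mol/s.
Yield of V: 2ξ₂ / 153 = 0.434 → ξ₂ = 33.2 mol/s.
Outlet amounts (n = n₀ + Σ ν·ξ):
  U: 153 − 1(65.64) = 87.36
  P: 0 + 1(65.64) − 1(33.2) = 32.44
  V: 0 + 2(33.2) = 66.4
Total out = 87.36 + 32.44 + 66.4 = 186.2 mol/s.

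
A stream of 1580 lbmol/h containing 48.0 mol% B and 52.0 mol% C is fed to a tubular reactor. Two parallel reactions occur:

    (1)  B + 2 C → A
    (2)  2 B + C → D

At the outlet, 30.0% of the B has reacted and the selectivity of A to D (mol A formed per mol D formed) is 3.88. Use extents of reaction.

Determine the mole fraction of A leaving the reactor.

Conversion of B: B consumed = 0.3 × 758.4 = 227.5 lbmol/h = 1ξ₁ + 2ξ₂.
Selectivity: 1ξ₁ / (1ξ₂) = 3.88 → ξ₁ = 3.88 ξ₂.
Substitute: (1·3.88 + 2) ξ₂ = 227.5 → ξ₂ = 38.69 lbmol/h, ξ₁ = 150.1 lbmol/h.
Outlet amounts (n = n₀ + Σ ν·ξ):
  B: 758.4 − 1(150.1) − 2(38.69) = 530.9
  C: 821.6 − 2(150.1) − 1(38.69) = 482.6
  A: 0 + 1(150.1) = 150.1
  D: 0 + 1(38.69) = 38.69
Total out = 1202 lbmol/h; y_A = 150.1 / 1202 = 0.1249.

0.125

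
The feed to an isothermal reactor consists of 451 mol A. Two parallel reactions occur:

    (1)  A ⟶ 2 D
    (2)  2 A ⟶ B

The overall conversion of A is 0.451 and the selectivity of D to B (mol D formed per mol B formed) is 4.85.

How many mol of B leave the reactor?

46 mol

Conversion of A: A consumed = 0.451 × 451 = 203.4 mol = 1ξ₁ + 2ξ₂.
Selectivity: 2ξ₁ / (1ξ₂) = 4.85 → ξ₁ = 2.425 ξ₂.
Substitute: (1·2.425 + 2) ξ₂ = 203.4 → ξ₂ = 45.97 mol, ξ₁ = 111.5 mol.
Outlet amounts (n = n₀ + Σ ν·ξ):
  A: 451 − 1(111.5) − 2(45.97) = 247.6
  D: 0 + 2(111.5) = 222.9
  B: 0 + 1(45.97) = 45.97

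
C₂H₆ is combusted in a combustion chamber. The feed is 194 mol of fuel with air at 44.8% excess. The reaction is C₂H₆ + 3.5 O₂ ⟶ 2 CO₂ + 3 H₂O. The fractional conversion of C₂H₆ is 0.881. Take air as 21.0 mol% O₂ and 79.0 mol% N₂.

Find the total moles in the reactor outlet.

Stoichiometric O₂ = 3.5 × 194 = 679 mol; O₂ fed = 679 × 1.448 = 983.2 mol.
N₂ fed = 983.2 × 79/21 = 3699 mol.
Fuel reacted = 0.881 × 194 → ξ = 170.9 mol.
Outlet (n = n₀ + ν ξ):
  C₂H₆: 194 − 1(170.9) = 23.09
  O₂: 983.2 − 3.5(170.9) = 385
  N₂: 3699 (inert)
  CO₂: 0 + 2(170.9) = 341.8
  H₂O: 0 + 3(170.9) = 512.7
Total out = 23.09 + 385 + 3699 + 341.8 + 512.7 = 4961 mol.

4960 mol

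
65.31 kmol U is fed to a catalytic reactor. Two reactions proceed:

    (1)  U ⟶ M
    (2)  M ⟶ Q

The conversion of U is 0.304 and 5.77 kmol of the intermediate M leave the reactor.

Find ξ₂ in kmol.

Conversion of U: U consumed = 1ξ₁ = 0.304 × 65.31 → ξ₁ = 19.85 kmol.
M balance: n_M = 0 + 1ξ₁ − 1ξ₂ = 5.77 → ξ₂ = (1·19.85 − 5.77)/1 = 14.08 kmol.
Outlet amounts (n = n₀ + Σ ν·ξ):
  U: 65.31 − 1(19.85) = 45.46
  M: 0 + 1(19.85) − 1(14.08) = 5.77
  Q: 0 + 1(14.08) = 14.08

ξ₂ = 14.1 kmol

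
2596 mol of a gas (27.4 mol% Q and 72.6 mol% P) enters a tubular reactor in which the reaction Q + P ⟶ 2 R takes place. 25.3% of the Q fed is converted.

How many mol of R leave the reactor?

Q reacted = 0.253 × 711.3 = 180 mol; ν_Q = −1, so ξ = 180/1 = 180 mol.
Outlet amounts (n = n₀ + ν ξ):
  Q: 711.3 − 1(180) = 531.3
  P: 1885 − 1(180) = 1705
  R: 0 + 2(180) = 359.9

360 mol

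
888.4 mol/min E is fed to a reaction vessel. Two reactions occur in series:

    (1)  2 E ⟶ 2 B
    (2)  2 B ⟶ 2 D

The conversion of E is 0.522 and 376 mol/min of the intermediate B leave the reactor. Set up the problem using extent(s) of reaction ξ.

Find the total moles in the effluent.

Conversion of E: E consumed = 2ξ₁ = 0.522 × 888.4 → ξ₁ = 231.9 mol/min.
B balance: n_B = 0 + 2ξ₁ − 2ξ₂ = 376 → ξ₂ = (2·231.9 − 376)/2 = 43.87 mol/min.
Outlet amounts (n = n₀ + Σ ν·ξ):
  E: 888.4 − 2(231.9) = 424.7
  B: 0 + 2(231.9) − 2(43.87) = 376
  D: 0 + 2(43.87) = 87.74
Total out = 424.7 + 376 + 87.74 = 888.4 mol/min.

888 mol/min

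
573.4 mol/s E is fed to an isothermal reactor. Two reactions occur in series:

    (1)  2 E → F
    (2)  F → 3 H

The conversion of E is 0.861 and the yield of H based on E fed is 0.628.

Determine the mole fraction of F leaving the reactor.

0.224

Conversion of E: E consumed = 2ξ₁ = 0.861 × 573.4 → ξ₁ = 246.8 mol/s.
Yield of H: 3ξ₂ / 573.4 = 0.628 → ξ₂ = 120 mol/s.
Outlet amounts (n = n₀ + Σ ν·ξ):
  E: 573.4 − 2(246.8) = 79.7
  F: 0 + 1(246.8) − 1(120) = 126.8
  H: 0 + 3(120) = 360.1
Total out = 566.6 mol/s; y_F = 126.8 / 566.6 = 0.2238.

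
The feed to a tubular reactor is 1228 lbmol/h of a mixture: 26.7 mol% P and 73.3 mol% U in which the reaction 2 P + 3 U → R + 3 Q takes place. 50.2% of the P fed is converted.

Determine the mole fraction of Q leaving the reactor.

0.215

P reacted = 0.502 × 327.9 = 164.6 lbmol/h; ν_P = −2, so ξ = 164.6/2 = 82.3 lbmol/h.
Outlet amounts (n = n₀ + ν ξ):
  P: 327.9 − 2(82.3) = 163.3
  U: 900.1 − 3(82.3) = 653.2
  R: 0 + 1(82.3) = 82.3
  Q: 0 + 3(82.3) = 246.9
Total out = 1146 lbmol/h; y_Q = 246.9 / 1146 = 0.2155.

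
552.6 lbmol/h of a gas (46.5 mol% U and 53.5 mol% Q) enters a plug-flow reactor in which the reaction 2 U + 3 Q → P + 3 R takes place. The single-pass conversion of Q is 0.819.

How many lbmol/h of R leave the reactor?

Q reacted = 0.819 × 295.6 = 242.1 lbmol/h; ν_Q = −3, so ξ = 242.1/3 = 80.71 lbmol/h.
Outlet amounts (n = n₀ + ν ξ):
  U: 257 − 2(80.71) = 95.54
  Q: 295.6 − 3(80.71) = 53.51
  P: 0 + 1(80.71) = 80.71
  R: 0 + 3(80.71) = 242.1

242 lbmol/h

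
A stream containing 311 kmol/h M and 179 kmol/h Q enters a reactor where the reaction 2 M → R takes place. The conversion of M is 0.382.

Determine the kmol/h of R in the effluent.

59.4 kmol/h

M reacted = 0.382 × 311 = 118.8 kmol/h; ν_M = −2, so ξ = 118.8/2 = 59.4 kmol/h.
Outlet amounts (n = n₀ + ν ξ):
  M: 311 − 2(59.4) = 192.2
  R: 0 + 1(59.4) = 59.4
  Q: 179 (inert)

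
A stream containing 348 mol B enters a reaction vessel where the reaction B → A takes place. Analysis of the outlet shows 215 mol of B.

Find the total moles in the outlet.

348 mol

For B: n = n₀ − 1ξ → 215 = 348 − 1ξ, giving ξ = 133 mol.
Outlet amounts (n = n₀ + ν ξ):
  B: 348 − 1(133) = 215
  A: 0 + 1(133) = 133
Total out = 215 + 133 = 348 mol.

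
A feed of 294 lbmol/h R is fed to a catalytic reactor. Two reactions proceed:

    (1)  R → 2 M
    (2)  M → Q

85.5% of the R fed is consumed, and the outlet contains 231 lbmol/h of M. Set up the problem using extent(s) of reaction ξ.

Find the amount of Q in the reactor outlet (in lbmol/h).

Conversion of R: R consumed = 1ξ₁ = 0.855 × 294 → ξ₁ = 251.4 lbmol/h.
M balance: n_M = 0 + 2ξ₁ − 1ξ₂ = 231 → ξ₂ = (2·251.4 − 231)/1 = 271.7 lbmol/h.
Outlet amounts (n = n₀ + Σ ν·ξ):
  R: 294 − 1(251.4) = 42.63
  M: 0 + 2(251.4) − 1(271.7) = 231
  Q: 0 + 1(271.7) = 271.7

272 lbmol/h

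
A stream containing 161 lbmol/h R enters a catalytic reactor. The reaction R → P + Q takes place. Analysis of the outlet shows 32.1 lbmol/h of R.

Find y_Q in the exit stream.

For R: n = n₀ − 1ξ → 32.1 = 161 − 1ξ, giving ξ = 128.9 lbmol/h.
Outlet amounts (n = n₀ + ν ξ):
  R: 161 − 1(128.9) = 32.1
  P: 0 + 1(128.9) = 128.9
  Q: 0 + 1(128.9) = 128.9
Total out = 289.9 lbmol/h; y_Q = 128.9 / 289.9 = 0.4446.

0.445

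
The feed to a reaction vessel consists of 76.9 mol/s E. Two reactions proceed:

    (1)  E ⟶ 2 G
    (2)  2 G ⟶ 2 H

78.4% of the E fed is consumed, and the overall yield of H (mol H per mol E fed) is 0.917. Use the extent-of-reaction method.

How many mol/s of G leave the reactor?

Conversion of E: E consumed = 1ξ₁ = 0.784 × 76.9 → ξ₁ = 60.29 mol/s.
Yield of H: 2ξ₂ / 76.9 = 0.917 → ξ₂ = 35.26 mol/s.
Outlet amounts (n = n₀ + Σ ν·ξ):
  E: 76.9 − 1(60.29) = 16.61
  G: 0 + 2(60.29) − 2(35.26) = 50.06
  H: 0 + 2(35.26) = 70.52

50.1 mol/s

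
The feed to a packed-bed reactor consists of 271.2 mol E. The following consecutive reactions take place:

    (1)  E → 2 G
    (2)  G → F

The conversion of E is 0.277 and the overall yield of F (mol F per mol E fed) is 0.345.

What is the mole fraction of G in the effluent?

Conversion of E: E consumed = 1ξ₁ = 0.277 × 271.2 → ξ₁ = 75.12 mol.
Yield of F: 1ξ₂ / 271.2 = 0.345 → ξ₂ = 93.56 mol.
Outlet amounts (n = n₀ + Σ ν·ξ):
  E: 271.2 − 1(75.12) = 196.1
  G: 0 + 2(75.12) − 1(93.56) = 56.68
  F: 0 + 1(93.56) = 93.56
Total out = 346.3 mol; y_G = 56.68 / 346.3 = 0.1637.

0.164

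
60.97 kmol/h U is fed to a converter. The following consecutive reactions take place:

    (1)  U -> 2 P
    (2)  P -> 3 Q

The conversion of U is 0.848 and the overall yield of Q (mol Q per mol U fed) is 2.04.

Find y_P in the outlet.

0.317

Conversion of U: U consumed = 1ξ₁ = 0.848 × 60.97 → ξ₁ = 51.7 kmol/h.
Yield of Q: 3ξ₂ / 60.97 = 2.04 → ξ₂ = 41.46 kmol/h.
Outlet amounts (n = n₀ + Σ ν·ξ):
  U: 60.97 − 1(51.7) = 9.267
  P: 0 + 2(51.7) − 1(41.46) = 61.95
  Q: 0 + 3(41.46) = 124.4
Total out = 195.6 kmol/h; y_P = 61.95 / 195.6 = 0.3167.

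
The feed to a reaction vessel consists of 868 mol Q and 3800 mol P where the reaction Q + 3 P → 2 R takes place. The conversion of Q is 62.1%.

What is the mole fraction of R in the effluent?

Q reacted = 0.621 × 868 = 539 mol; ν_Q = −1, so ξ = 539/1 = 539 mol.
Outlet amounts (n = n₀ + ν ξ):
  Q: 868 − 1(539) = 329
  P: 3800 − 3(539) = 2183
  R: 0 + 2(539) = 1078
Total out = 3590 mol; y_R = 1078 / 3590 = 0.3003.

0.3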